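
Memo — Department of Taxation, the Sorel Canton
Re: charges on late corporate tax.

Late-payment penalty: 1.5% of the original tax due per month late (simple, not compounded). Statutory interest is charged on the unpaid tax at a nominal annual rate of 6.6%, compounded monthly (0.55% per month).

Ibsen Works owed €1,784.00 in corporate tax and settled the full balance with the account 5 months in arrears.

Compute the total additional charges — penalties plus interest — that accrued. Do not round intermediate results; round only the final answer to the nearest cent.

Late-payment penalty = 1.5% × €1,784.00 × 5 mo = €133.80
Interest: €1,784.00 × ((1 + 0.0055)^5 − 1) = €1,784.00 × 0.0278042… = €49.6026…
Penalties + interest = €133.8000 + €49.6026… = €183.40

€183.40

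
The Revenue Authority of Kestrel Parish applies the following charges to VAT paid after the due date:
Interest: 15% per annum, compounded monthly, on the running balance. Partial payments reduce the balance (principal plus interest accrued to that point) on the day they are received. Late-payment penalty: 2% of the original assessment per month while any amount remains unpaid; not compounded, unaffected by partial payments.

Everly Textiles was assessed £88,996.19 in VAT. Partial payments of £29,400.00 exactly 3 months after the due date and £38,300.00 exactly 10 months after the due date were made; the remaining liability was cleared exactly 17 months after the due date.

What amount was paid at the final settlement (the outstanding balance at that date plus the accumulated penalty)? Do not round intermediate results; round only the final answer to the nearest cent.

£63,417.05

Monthly rate = 15% ÷ 12 = 1.25%
Balance at month 3: £88,996.1900 × (1 + 0.0125)^3 = £92,375.4379…
After £29,400.00 payment: £92,375.4379… − £29,400.00 = £62,975.4379…
Balance at month 10: £62,975.4379… × (1 + 0.0125)^7 = £68,696.7861…
After £38,300.00 payment: £68,696.7861… − £38,300.00 = £30,396.7861…
Balance at month 17: £30,396.7861… × (1 + 0.0125)^7 = £33,158.3484…
Penalty: 17 × 2% × £88,996.19 = £30,258.70…
Final settlement = outstanding balance + penalty = £33,158.3484… + £30,258.70… = £63,417.05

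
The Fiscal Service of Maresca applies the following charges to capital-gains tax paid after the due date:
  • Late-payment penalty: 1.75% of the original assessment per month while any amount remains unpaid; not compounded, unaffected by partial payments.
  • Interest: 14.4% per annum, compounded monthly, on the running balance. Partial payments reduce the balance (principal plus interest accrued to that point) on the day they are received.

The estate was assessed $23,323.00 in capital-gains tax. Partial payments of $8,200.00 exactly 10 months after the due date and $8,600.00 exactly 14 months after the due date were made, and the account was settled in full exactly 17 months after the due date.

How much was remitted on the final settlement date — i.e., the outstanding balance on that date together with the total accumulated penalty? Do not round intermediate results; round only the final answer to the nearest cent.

Monthly rate = 14.4% ÷ 12 = 1.2%
Balance at month 10: $23,323.0000 × (1 + 0.012)^10 = $26,277.8323…
After $8,200.00 payment: $26,277.8323… − $8,200.00 = $18,077.8323…
Balance at month 14: $18,077.8323… × (1 + 0.012)^4 = $18,961.3129…
After $8,600.00 payment: $18,961.3129… − $8,600.00 = $10,361.3129…
Balance at month 17: $10,361.3129… × (1 + 0.012)^3 = $10,738.8141…
Penalty: 17 × 1.75% × $23,323.00 = $6,938.59…
Final settlement = outstanding balance + penalty = $10,738.8141… + $6,938.59… = $17,677.41

$17,677.41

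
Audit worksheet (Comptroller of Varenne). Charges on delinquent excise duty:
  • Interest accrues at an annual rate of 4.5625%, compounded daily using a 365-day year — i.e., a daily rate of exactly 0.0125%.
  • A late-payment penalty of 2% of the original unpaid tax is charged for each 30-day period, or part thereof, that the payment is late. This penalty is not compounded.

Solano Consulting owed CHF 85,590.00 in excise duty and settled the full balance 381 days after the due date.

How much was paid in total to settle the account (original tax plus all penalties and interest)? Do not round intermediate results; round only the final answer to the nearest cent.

Penalty periods: ⌈381/30⌉ = 13; penalty = 13 × 2% × CHF 85,590.00 = CHF 22,253.40
Interest: CHF 85,590.00 × ((1 + 0.000125)^381 − 1) = CHF 85,590.00 × 0.04877417… = CHF 4,174.5811…
Total = CHF 85,590.00 + CHF 22,253.4000 + CHF 4,174.5811… = CHF 112,017.98

CHF 112,017.98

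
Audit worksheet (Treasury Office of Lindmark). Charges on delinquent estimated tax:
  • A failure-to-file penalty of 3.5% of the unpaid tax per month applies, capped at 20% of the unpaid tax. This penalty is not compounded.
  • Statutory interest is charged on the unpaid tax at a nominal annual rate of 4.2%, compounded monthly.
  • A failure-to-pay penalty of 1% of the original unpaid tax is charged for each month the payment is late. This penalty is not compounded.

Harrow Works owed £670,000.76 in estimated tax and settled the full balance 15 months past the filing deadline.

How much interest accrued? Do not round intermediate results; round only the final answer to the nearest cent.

£36,050.04

Interest (4.2%/yr ÷ 12 = 0.35%/month): £670,000.76 × ((1 + 0.0035)^15 − 1) = £36,050.0371…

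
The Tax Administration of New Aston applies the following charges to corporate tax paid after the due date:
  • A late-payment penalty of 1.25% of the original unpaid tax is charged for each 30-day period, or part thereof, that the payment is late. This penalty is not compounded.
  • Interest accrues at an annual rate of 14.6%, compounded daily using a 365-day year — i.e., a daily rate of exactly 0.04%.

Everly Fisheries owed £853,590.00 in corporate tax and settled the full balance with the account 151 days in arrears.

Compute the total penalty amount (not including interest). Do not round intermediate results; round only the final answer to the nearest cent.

£64,019.25

Penalty periods: ⌈151/30⌉ = 6; penalty = 6 × 1.25% × £853,590.00 = £64,019.25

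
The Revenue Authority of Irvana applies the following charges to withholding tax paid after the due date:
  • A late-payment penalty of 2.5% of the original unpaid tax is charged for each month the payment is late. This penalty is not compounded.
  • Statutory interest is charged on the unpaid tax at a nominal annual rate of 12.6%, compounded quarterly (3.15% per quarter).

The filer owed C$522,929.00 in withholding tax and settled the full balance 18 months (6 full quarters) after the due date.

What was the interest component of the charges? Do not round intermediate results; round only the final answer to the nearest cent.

Interest: C$522,929.00 × ((1 + 0.0315)^6 − 1) = C$522,929.00 × 0.2045238… = C$106,951.4382…

C$106,951.44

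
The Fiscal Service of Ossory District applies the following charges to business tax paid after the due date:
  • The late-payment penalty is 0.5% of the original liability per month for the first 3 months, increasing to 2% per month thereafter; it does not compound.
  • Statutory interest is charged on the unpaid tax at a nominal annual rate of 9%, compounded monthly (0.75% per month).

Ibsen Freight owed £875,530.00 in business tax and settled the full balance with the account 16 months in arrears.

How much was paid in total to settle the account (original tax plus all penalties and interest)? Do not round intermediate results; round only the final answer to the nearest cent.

Penalty, months 1–3: 3 × 0.5% × £875,530.00 = £13,132.95
Penalty, months 4–16: 13 × 2% × £875,530.00 = £227,637.80
Interest: £875,530.00 × ((1 + 0.0075)^16 − 1) = £875,530.00 × 0.1269921… = £111,185.4053…
Total = £875,530.00 + £240,770.7500 + £111,185.4053… = £1,227,486.16

£1,227,486.16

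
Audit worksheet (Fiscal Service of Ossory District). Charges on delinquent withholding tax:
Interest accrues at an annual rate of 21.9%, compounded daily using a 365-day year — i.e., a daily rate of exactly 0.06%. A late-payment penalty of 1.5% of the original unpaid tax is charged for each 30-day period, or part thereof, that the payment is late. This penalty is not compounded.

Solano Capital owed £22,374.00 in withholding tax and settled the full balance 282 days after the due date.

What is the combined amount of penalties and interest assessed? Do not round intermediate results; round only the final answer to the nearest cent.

Penalty periods: ⌈282/30⌉ = 10; penalty = 10 × 1.5% × £22,374.00 = £3,356.10
Interest: £22,374.00 × ((1 + 0.0006)^282 − 1) = £22,374.00 × 0.18429689… = £4,123.4587…
Penalties + interest = £3,356.1000 + £4,123.4587… = £7,479.56

£7,479.56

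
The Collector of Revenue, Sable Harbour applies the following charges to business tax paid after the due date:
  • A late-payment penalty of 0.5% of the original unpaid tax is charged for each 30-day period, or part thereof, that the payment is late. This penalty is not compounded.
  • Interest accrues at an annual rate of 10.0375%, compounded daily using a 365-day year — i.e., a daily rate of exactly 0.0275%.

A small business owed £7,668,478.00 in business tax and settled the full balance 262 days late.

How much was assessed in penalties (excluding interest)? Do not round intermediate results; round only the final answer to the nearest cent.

Penalty periods: ⌈262/30⌉ = 9; penalty = 9 × 0.5% × £7,668,478.00 = £345,081.51

£345,081.51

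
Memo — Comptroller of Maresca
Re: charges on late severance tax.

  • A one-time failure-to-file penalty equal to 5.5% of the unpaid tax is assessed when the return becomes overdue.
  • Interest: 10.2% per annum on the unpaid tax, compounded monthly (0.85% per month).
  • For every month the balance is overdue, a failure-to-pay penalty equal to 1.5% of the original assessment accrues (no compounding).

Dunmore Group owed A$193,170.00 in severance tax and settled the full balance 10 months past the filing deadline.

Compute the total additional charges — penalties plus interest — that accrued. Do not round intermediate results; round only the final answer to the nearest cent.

A$56,661.79

Failure-to-file penalty: 5.5% × A$193,170.00 = A$10,624.35
Failure-to-pay penalty: 10 × 1.5% × A$193,170.00 = A$28,975.50
Interest: A$193,170.00 × ((1 + 0.0085)^10 − 1) = A$193,170.00 × 0.0883261… = A$17,061.9436…
Penalties + interest = A$39,599.8500 + A$17,061.9436… = A$56,661.79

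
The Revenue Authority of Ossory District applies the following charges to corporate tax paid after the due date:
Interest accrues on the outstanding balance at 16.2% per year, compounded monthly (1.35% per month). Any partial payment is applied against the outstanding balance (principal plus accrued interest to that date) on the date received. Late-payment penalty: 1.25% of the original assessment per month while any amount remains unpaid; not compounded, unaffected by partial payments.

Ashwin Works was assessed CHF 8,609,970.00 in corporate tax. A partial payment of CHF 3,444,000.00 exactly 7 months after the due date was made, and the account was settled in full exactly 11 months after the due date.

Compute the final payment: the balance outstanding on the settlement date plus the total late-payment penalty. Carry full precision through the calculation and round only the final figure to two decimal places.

Balance at month 7: CHF 8,609,970.0000 × (1 + 0.0135)^7 = CHF 9,457,316.1949…
After CHF 3,444,000.00 payment: CHF 9,457,316.1949… − CHF 3,444,000.00 = CHF 6,013,316.1949…
Balance at month 11: CHF 6,013,316.1949… × (1 + 0.0135)^4 = CHF 6,344,670.2104…
Penalty: 11 × 1.25% × CHF 8,609,970.00 = CHF 1,183,870.88…
Final settlement = outstanding balance + penalty = CHF 6,344,670.2104… + CHF 1,183,870.88… = CHF 7,528,541.09

CHF 7,528,541.09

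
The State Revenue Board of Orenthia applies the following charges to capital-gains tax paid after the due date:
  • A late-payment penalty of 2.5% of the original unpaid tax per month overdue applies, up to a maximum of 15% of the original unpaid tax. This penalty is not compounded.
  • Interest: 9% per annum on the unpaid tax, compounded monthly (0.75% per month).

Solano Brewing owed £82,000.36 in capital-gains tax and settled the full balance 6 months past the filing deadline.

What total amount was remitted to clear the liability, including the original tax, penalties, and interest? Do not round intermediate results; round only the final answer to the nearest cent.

Penalty (uncapped): 6 × 2.5% × £82,000.36 = £12,300.05…; cap = 15% × £82,000.36 = £12,300.05… → penalty = £12,300.05…
Interest: £82,000.36 × ((1 + 0.0075)^6 − 1) = £82,000.36 × 0.0458522… = £3,759.8998…
Total = £82,000.36 + £12,300.0540 + £3,759.8998… = £98,060.31

£98,060.31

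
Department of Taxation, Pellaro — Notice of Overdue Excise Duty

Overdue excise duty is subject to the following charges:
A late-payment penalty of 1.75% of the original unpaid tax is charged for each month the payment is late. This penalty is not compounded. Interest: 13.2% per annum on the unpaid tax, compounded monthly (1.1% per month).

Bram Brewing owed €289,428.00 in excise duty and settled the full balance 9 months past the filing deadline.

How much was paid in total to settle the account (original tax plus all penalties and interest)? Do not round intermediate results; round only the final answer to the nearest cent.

€364,959.93

Late-payment penalty = 1.75% × €289,428.00 × 9 mo = €45,584.91
Interest: €289,428.00 × ((1 + 0.011)^9 − 1) = €289,428.00 × 0.1034697… = €29,947.0194…
Total = €289,428.00 + €45,584.9100 + €29,947.0194… = €364,959.93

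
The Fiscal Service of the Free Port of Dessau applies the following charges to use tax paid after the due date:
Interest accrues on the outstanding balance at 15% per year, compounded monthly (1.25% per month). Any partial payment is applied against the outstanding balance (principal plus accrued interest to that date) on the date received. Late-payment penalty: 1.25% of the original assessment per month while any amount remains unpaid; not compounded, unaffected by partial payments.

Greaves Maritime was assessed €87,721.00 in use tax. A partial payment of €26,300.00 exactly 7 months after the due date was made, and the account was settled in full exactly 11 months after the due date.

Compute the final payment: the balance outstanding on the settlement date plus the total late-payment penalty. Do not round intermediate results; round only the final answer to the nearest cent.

Balance at month 7: €87,721.0000 × (1 + 0.0125)^7 = €95,690.4941…
After €26,300.00 payment: €95,690.4941… − €26,300.00 = €69,390.4941…
Balance at month 11: €69,390.4941… × (1 + 0.0125)^4 = €72,925.6162…
Penalty: 11 × 1.25% × €87,721.00 = €12,061.64…
Final settlement = outstanding balance + penalty = €72,925.6162… + €12,061.64… = €84,987.25

€84,987.25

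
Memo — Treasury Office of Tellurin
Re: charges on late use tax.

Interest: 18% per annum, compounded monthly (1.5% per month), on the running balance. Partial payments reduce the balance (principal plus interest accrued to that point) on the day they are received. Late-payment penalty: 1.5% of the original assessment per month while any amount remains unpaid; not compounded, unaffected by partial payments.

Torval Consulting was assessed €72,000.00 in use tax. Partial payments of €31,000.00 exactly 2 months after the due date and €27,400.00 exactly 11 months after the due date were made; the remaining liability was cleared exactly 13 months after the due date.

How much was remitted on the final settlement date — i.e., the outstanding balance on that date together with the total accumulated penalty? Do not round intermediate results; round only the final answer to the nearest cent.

€36,671.19

Balance at month 2: €72,000.0000 × (1 + 0.015)^2 = €74,176.2000
After €31,000.00 payment: €74,176.2000 − €31,000.00 = €43,176.2000
Balance at month 11: €43,176.2000 × (1 + 0.015)^9 = €49,367.2343…
After €27,400.00 payment: €49,367.2343… − €27,400.00 = €21,967.2343…
Balance at month 13: €21,967.2343… × (1 + 0.015)^2 = €22,631.1939…
Penalty: 13 × 1.5% × €72,000.00 = €14,040.00
Final settlement = outstanding balance + penalty = €22,631.1939… + €14,040.00 = €36,671.19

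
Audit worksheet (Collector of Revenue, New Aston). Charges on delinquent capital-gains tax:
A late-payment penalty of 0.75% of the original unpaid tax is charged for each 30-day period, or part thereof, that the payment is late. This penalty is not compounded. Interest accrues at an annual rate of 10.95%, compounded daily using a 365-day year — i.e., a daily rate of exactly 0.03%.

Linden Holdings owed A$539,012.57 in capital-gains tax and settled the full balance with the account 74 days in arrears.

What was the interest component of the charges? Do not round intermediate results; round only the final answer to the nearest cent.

Interest: A$539,012.57 × ((1 + 0.0003)^74 − 1) = A$539,012.57 × 0.02244485… = A$12,098.0561…

A$12,098.06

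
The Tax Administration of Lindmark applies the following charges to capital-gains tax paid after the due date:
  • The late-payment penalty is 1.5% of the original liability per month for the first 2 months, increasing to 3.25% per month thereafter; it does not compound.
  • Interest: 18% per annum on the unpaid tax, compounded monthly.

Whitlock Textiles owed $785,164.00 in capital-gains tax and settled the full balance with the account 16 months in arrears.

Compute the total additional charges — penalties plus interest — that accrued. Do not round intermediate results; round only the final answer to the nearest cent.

Penalty, months 1–2: 2 × 1.5% × $785,164.00 = $23,554.92
Penalty, months 3–16: 14 × 3.25% × $785,164.00 = $357,249.62
Interest (18%/yr ÷ 12 = 1.5%/month): $785,164.00 × ((1 + 0.015)^16 − 1) = $211,197.7685…
Penalties + interest = $380,804.5400 + $211,197.7685… = $592,002.31

$592,002.31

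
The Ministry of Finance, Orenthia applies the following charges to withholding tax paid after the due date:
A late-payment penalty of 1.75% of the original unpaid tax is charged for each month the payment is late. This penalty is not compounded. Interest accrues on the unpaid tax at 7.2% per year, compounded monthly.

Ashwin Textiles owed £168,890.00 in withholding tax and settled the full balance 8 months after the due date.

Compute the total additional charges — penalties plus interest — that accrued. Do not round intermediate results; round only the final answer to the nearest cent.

Late-payment penalty = 1.75% × £168,890.00 × 8 mo = £23,644.60
Interest (7.2%/yr ÷ 12 = 0.6%/month): £168,890.00 × ((1 + 0.006)^8 − 1) = £8,279.0194…
Penalties + interest = £23,644.6000 + £8,279.0194… = £31,923.62

£31,923.62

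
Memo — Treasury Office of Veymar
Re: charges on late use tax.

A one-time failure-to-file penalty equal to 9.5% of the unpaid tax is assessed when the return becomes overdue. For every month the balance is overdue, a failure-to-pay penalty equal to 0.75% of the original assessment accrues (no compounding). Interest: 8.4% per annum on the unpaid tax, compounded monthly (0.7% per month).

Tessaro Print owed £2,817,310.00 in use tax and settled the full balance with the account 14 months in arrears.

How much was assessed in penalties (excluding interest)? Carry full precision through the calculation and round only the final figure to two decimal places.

Failure-to-file penalty: 9.5% × £2,817,310.00 = £267,644.45
Failure-to-pay penalty = 0.75% × £2,817,310.00 × 14 mo = £295,817.55
Total penalty = £267,644.45 + £295,817.55 = £563,462.00

£563,462.00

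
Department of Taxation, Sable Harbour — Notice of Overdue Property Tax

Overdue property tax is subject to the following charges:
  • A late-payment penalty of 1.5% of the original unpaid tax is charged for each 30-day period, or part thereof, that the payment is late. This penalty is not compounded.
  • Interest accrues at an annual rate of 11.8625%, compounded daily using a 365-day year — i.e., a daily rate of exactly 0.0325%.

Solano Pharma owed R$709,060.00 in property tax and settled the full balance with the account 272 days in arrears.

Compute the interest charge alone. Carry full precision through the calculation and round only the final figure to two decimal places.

R$65,523.75

Interest: R$709,060.00 × ((1 + 0.000325)^272 − 1) = R$709,060.00 × 0.09240932… = R$65,523.7492…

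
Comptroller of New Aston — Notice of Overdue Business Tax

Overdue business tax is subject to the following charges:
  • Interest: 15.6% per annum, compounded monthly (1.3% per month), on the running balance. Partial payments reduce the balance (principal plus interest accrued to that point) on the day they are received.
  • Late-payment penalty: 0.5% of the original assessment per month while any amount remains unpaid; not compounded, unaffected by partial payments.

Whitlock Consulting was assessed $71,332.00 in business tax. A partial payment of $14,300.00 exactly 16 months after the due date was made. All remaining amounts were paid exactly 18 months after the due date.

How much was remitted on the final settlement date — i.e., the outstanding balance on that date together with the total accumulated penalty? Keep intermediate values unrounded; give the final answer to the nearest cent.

$81,748.13

Balance at month 16: $71,332.0000 × (1 + 0.013)^16 = $87,707.2566…
After $14,300.00 payment: $87,707.2566… − $14,300.00 = $73,407.2566…
Balance at month 18: $73,407.2566… × (1 + 0.013)^2 = $75,328.2510…
Penalty: 18 × 0.5% × $71,332.00 = $6,419.88
Final settlement = outstanding balance + penalty = $75,328.2510… + $6,419.88 = $81,748.13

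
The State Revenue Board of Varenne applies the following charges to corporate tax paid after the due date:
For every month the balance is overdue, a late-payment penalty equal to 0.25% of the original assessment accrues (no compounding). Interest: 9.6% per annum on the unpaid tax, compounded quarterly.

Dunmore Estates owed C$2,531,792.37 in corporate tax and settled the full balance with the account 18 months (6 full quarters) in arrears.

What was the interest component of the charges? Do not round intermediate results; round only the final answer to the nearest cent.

C$387,165.50

Interest (9.6%/yr ÷ 4 = 2.4%/quarter): C$2,531,792.37 × ((1 + 0.024)^6 − 1) = C$387,165.4986…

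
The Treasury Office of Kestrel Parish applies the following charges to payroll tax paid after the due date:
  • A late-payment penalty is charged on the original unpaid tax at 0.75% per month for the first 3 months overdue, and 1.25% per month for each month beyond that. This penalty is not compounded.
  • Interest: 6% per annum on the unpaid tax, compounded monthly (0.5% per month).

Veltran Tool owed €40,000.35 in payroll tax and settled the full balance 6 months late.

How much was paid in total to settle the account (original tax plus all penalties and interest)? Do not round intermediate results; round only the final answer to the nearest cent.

Penalty, months 1–3: 3 × 0.75% × €40,000.35 = €900.01…
Penalty, months 4–6: 3 × 1.25% × €40,000.35 = €1,500.01…
Interest: €40,000.35 × ((1 + 0.005)^6 − 1) = €40,000.35 × 0.0303775… = €1,215.1110…
Total = €40,000.35 + €2,400.0210 + €1,215.1110… = €43,615.48

€43,615.48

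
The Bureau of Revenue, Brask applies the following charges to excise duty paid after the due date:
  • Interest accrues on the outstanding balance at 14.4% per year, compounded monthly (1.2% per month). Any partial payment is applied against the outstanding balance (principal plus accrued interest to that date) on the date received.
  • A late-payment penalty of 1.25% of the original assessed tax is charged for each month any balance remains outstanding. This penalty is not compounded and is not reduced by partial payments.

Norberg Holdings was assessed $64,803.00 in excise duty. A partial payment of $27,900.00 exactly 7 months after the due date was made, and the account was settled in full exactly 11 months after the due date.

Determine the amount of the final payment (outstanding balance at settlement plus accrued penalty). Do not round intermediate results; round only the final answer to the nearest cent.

Balance at month 7: $64,803.0000 × (1 + 0.012)^7 = $70,446.3829…
After $27,900.00 payment: $70,446.3829… − $27,900.00 = $42,546.3829…
Balance at month 11: $42,546.3829… × (1 + 0.012)^4 = $44,625.6643…
Penalty: 11 × 1.25% × $64,803.00 = $8,910.41…
Final settlement = outstanding balance + penalty = $44,625.6643… + $8,910.41… = $53,536.08

$53,536.08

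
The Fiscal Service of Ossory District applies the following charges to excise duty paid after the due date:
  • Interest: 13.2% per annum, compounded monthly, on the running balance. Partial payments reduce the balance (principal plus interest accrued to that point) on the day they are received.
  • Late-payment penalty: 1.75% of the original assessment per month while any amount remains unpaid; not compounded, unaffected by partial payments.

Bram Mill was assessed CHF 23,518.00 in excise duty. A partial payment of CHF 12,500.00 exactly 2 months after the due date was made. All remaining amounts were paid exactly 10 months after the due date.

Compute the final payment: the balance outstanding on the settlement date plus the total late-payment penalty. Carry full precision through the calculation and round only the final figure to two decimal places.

CHF 16,709.22

Monthly rate = 13.2% ÷ 12 = 1.1%
Balance at month 2: CHF 23,518.0000 × (1 + 0.011)^2 = CHF 24,038.2417…
After CHF 12,500.00 payment: CHF 24,038.2417… − CHF 12,500.00 = CHF 11,538.2417…
Balance at month 10: CHF 11,538.2417… × (1 + 0.011)^8 = CHF 12,593.5705…
Penalty: 10 × 1.75% × CHF 23,518.00 = CHF 4,115.65
Final settlement = outstanding balance + penalty = CHF 12,593.5705… + CHF 4,115.65 = CHF 16,709.22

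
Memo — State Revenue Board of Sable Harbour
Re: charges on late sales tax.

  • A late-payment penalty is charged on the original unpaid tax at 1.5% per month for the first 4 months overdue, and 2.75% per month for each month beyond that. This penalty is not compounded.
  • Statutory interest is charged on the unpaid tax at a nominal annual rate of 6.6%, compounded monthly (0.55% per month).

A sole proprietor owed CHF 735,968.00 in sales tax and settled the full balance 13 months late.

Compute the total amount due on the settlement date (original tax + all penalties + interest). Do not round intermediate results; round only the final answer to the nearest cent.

CHF 1,016,671.89

Penalty, months 1–4: 4 × 1.5% × CHF 735,968.00 = CHF 44,158.08
Penalty, months 5–13: 9 × 2.75% × CHF 735,968.00 = CHF 182,152.08
Interest: CHF 735,968.00 × ((1 + 0.0055)^13 − 1) = CHF 735,968.00 × 0.0739077… = CHF 54,393.7346…
Total = CHF 735,968.00 + CHF 226,310.1600 + CHF 54,393.7346… = CHF 1,016,671.89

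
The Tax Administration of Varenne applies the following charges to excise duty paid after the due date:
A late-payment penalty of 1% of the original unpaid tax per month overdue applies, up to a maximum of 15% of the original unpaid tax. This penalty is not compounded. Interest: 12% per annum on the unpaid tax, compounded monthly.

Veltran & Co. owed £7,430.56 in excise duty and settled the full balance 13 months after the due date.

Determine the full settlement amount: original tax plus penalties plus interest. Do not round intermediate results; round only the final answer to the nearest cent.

Penalty: 13 × 1% × £7,430.56 = £965.97… (below the 15% cap of £1,114.58…)
Interest (12%/yr ÷ 12 = 1%/month): £7,430.56 × ((1 + 0.01)^13 − 1) = £1,026.1104…
Total = £7,430.56 + £965.9728 + £1,026.1104… = £9,422.64

£9,422.64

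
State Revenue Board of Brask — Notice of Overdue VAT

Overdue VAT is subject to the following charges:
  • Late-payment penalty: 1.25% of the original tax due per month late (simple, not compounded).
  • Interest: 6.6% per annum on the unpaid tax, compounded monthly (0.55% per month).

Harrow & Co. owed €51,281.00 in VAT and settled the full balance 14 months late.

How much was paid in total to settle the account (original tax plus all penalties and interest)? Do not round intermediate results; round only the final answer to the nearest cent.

Late-payment penalty = 1.25% × €51,281.00 × 14 mo = €8,974.18…
Interest: €51,281.00 × ((1 + 0.0055)^14 − 1) = €51,281.00 × 0.0798142… = €4,092.9539…
Total = €51,281.00 + €8,974.1750 + €4,092.9539… = €64,348.13

€64,348.13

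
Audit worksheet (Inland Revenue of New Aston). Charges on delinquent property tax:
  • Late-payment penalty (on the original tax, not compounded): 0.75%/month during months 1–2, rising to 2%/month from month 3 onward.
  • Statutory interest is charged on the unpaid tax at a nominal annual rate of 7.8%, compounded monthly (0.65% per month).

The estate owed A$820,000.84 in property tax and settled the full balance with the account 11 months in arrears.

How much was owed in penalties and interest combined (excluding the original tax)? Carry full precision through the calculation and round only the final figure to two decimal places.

A$220,473.35

Penalty, months 1–2: 2 × 0.75% × A$820,000.84 = A$12,300.01…
Penalty, months 3–11: 9 × 2% × A$820,000.84 = A$147,600.15…
Interest: A$820,000.84 × ((1 + 0.0065)^11 − 1) = A$820,000.84 × 0.0738697… = A$60,573.1813…
Penalties + interest = A$159,900.1638 + A$60,573.1813… = A$220,473.35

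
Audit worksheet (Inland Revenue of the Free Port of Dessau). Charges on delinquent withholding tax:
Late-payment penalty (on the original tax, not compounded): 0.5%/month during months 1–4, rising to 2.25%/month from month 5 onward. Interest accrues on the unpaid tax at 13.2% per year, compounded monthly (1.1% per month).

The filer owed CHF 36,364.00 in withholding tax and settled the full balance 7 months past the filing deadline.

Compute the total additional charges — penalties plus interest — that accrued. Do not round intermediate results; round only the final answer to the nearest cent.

CHF 6,075.99

Penalty, months 1–4: 4 × 0.5% × CHF 36,364.00 = CHF 727.28
Penalty, months 5–7: 3 × 2.25% × CHF 36,364.00 = CHF 2,454.57
Interest: CHF 36,364.00 × ((1 + 0.011)^7 − 1) = CHF 36,364.00 × 0.0795881… = CHF 2,894.1417…
Penalties + interest = CHF 3,181.8500 + CHF 2,894.1417… = CHF 6,075.99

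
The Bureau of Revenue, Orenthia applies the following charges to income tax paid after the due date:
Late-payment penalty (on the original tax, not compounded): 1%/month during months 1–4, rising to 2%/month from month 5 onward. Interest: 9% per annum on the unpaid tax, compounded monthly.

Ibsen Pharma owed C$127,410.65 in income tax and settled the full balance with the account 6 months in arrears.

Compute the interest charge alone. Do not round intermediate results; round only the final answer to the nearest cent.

Interest (9%/yr ÷ 12 = 0.75%/month): C$127,410.65 × ((1 + 0.0075)^6 − 1) = C$5,842.0631…

C$5,842.06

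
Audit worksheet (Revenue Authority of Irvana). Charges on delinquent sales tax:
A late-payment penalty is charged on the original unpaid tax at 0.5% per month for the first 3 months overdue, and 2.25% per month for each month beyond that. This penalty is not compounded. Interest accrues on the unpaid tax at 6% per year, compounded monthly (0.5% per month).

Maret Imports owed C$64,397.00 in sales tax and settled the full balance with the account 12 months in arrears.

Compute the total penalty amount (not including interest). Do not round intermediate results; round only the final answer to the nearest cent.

C$14,006.35

Penalty, months 1–3: 3 × 0.5% × C$64,397.00 = C$965.96…
Penalty, months 4–12: 9 × 2.25% × C$64,397.00 = C$13,040.39…
Total penalty = C$965.96… + C$13,040.39… = C$14,006.35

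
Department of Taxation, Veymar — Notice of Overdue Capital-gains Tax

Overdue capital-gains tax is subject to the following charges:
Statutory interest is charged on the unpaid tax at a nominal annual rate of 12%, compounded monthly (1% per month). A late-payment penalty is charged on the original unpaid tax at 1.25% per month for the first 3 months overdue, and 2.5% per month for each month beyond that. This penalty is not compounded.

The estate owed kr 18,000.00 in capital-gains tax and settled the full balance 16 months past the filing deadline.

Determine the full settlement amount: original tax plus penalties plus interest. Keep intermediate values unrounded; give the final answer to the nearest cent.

Penalty, months 1–3: 3 × 1.25% × kr 18,000.00 = kr 675.00
Penalty, months 4–16: 13 × 2.5% × kr 18,000.00 = kr 5,850.00
Interest: kr 18,000.00 × ((1 + 0.01)^16 − 1) = kr 18,000.00 × 0.1725786… = kr 3,106.4156…
Total = kr 18,000.00 + kr 6,525.0000 + kr 3,106.4156… = kr 27,631.42

kr 27,631.42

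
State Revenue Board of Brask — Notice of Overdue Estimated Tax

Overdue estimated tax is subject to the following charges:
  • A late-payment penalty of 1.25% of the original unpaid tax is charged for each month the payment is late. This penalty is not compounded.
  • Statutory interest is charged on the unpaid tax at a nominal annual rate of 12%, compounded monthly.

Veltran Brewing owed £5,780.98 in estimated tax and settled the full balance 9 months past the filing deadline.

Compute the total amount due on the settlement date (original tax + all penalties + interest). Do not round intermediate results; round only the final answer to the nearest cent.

Late-payment penalty: 9 × 1.25% × £5,780.98 = £650.36…
Interest (12%/yr ÷ 12 = 1%/month): £5,780.98 × ((1 + 0.01)^9 − 1) = £541.5927…
Total = £5,780.98 + £650.3603… + £541.5927… = £6,972.93

£6,972.93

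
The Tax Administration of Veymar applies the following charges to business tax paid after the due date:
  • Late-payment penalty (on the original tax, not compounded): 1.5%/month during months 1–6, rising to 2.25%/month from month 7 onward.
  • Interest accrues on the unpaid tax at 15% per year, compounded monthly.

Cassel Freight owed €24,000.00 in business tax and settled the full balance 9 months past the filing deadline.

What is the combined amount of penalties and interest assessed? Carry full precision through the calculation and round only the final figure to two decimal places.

€6,619.01

Penalty, months 1–6: 6 × 1.5% × €24,000.00 = €2,160.00
Penalty, months 7–9: 3 × 2.25% × €24,000.00 = €1,620.00
Interest (15%/yr ÷ 12 = 1.25%/month): €24,000.00 × ((1 + 0.0125)^9 − 1) = €2,839.0123…
Penalties + interest = €3,780.0000 + €2,839.0123… = €6,619.01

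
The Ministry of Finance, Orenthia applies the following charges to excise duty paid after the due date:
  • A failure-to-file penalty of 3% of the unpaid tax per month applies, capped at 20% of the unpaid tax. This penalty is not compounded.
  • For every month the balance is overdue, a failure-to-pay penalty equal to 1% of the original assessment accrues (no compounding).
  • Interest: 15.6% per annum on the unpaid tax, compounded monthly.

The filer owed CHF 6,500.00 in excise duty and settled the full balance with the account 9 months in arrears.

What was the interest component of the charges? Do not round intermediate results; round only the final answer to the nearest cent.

Interest (15.6%/yr ÷ 12 = 1.3%/month): CHF 6,500.00 × ((1 + 0.013)^9 − 1) = CHF 801.2693…

CHF 801.27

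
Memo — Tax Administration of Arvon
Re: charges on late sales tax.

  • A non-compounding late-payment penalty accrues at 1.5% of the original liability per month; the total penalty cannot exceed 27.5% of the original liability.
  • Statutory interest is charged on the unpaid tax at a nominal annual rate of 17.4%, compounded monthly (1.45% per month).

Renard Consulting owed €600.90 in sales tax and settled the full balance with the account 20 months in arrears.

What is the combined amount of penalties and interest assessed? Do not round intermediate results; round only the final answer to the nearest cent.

€365.74

Penalty (uncapped): 20 × 1.5% × €600.90 = €180.27; cap = 27.5% × €600.90 = €165.25… → penalty = €165.25…
Interest: €600.90 × ((1 + 0.0145)^20 − 1) = €600.90 × 0.3336474… = €200.4887…
Penalties + interest = €165.2475 + €200.4887… = €365.74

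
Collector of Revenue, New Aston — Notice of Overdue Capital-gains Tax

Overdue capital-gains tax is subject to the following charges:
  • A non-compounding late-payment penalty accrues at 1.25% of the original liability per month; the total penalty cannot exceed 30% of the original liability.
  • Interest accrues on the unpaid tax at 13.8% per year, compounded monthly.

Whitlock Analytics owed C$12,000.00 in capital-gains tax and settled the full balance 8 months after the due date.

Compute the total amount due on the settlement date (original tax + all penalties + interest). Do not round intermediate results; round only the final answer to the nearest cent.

C$14,349.47

Penalty: 8 × 1.25% × C$12,000.00 = C$1,200.00 (below the 30% cap of C$3,600.00)
Interest (13.8%/yr ÷ 12 = 1.15%/month): C$12,000.00 × ((1 + 0.0115)^8 − 1) = C$1,149.4729…
Total = C$12,000.00 + C$1,200.0000 + C$1,149.4729… = C$14,349.47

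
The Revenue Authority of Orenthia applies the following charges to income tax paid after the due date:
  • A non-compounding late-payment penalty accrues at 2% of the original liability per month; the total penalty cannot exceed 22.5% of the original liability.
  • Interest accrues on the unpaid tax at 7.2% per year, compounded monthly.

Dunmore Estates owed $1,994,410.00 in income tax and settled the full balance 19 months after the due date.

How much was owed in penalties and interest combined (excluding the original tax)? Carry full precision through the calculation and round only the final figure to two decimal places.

Penalty (uncapped): 19 × 2% × $1,994,410.00 = $757,875.80; cap = 22.5% × $1,994,410.00 = $448,742.25 → penalty = $448,742.25
Interest (7.2%/yr ÷ 12 = 0.6%/month): $1,994,410.00 × ((1 + 0.006)^19 − 1) = $240,067.9673…
Penalties + interest = $448,742.2500 + $240,067.9673… = $688,810.22

$688,810.22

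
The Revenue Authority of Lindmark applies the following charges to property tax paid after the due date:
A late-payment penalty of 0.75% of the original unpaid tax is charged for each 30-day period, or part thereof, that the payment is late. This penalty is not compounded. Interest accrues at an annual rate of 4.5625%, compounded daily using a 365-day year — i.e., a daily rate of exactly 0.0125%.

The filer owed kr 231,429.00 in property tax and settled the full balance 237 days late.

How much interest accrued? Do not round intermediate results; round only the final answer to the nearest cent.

Interest: kr 231,429.00 × ((1 + 0.000125)^237 − 1) = kr 231,429.00 × 0.03006628… = kr 6,958.2089…

kr 6,958.21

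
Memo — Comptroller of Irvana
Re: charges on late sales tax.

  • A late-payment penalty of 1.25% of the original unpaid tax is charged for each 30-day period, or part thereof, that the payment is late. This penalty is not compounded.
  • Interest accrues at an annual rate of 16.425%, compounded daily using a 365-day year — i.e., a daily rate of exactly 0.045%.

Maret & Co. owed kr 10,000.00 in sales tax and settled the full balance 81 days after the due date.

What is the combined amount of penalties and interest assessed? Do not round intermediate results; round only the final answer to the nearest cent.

Penalty periods: ⌈81/30⌉ = 3; penalty = 3 × 1.25% × kr 10,000.00 = kr 375.00
Interest: kr 10,000.00 × ((1 + 0.00045)^81 − 1) = kr 10,000.00 × 0.03711394… = kr 371.1394…
Penalties + interest = kr 375.0000 + kr 371.1394… = kr 746.14

kr 746.14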